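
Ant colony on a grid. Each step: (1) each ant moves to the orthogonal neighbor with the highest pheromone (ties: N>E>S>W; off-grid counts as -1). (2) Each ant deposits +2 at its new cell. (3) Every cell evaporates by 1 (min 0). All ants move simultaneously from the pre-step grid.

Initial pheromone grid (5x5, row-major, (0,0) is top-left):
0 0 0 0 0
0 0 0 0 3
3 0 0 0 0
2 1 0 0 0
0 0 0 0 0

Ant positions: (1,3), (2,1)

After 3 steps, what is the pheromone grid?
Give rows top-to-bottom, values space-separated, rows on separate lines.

After step 1: ants at (1,4),(2,0)
  0 0 0 0 0
  0 0 0 0 4
  4 0 0 0 0
  1 0 0 0 0
  0 0 0 0 0
After step 2: ants at (0,4),(3,0)
  0 0 0 0 1
  0 0 0 0 3
  3 0 0 0 0
  2 0 0 0 0
  0 0 0 0 0
After step 3: ants at (1,4),(2,0)
  0 0 0 0 0
  0 0 0 0 4
  4 0 0 0 0
  1 0 0 0 0
  0 0 0 0 0

0 0 0 0 0
0 0 0 0 4
4 0 0 0 0
1 0 0 0 0
0 0 0 0 0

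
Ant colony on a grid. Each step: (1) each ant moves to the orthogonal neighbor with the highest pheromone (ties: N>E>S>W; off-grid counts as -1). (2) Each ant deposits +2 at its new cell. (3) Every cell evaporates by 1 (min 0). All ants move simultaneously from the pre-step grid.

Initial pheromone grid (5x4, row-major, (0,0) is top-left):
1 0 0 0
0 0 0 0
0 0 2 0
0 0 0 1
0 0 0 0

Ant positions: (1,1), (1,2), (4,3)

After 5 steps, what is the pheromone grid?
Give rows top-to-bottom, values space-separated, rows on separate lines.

After step 1: ants at (0,1),(2,2),(3,3)
  0 1 0 0
  0 0 0 0
  0 0 3 0
  0 0 0 2
  0 0 0 0
After step 2: ants at (0,2),(1,2),(2,3)
  0 0 1 0
  0 0 1 0
  0 0 2 1
  0 0 0 1
  0 0 0 0
After step 3: ants at (1,2),(2,2),(2,2)
  0 0 0 0
  0 0 2 0
  0 0 5 0
  0 0 0 0
  0 0 0 0
After step 4: ants at (2,2),(1,2),(1,2)
  0 0 0 0
  0 0 5 0
  0 0 6 0
  0 0 0 0
  0 0 0 0
After step 5: ants at (1,2),(2,2),(2,2)
  0 0 0 0
  0 0 6 0
  0 0 9 0
  0 0 0 0
  0 0 0 0

0 0 0 0
0 0 6 0
0 0 9 0
0 0 0 0
0 0 0 0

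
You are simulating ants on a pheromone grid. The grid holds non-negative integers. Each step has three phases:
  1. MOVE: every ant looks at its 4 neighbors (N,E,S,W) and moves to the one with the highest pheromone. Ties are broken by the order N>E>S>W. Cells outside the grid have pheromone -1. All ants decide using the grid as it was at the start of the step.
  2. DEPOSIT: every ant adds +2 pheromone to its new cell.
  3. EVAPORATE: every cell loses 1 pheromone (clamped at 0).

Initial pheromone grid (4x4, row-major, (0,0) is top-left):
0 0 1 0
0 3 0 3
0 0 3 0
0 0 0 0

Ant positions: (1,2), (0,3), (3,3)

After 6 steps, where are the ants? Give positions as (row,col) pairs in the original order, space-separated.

Step 1: ant0:(1,2)->E->(1,3) | ant1:(0,3)->S->(1,3) | ant2:(3,3)->N->(2,3)
  grid max=6 at (1,3)
Step 2: ant0:(1,3)->S->(2,3) | ant1:(1,3)->S->(2,3) | ant2:(2,3)->N->(1,3)
  grid max=7 at (1,3)
Step 3: ant0:(2,3)->N->(1,3) | ant1:(2,3)->N->(1,3) | ant2:(1,3)->S->(2,3)
  grid max=10 at (1,3)
Step 4: ant0:(1,3)->S->(2,3) | ant1:(1,3)->S->(2,3) | ant2:(2,3)->N->(1,3)
  grid max=11 at (1,3)
Step 5: ant0:(2,3)->N->(1,3) | ant1:(2,3)->N->(1,3) | ant2:(1,3)->S->(2,3)
  grid max=14 at (1,3)
Step 6: ant0:(1,3)->S->(2,3) | ant1:(1,3)->S->(2,3) | ant2:(2,3)->N->(1,3)
  grid max=15 at (1,3)

(2,3) (2,3) (1,3)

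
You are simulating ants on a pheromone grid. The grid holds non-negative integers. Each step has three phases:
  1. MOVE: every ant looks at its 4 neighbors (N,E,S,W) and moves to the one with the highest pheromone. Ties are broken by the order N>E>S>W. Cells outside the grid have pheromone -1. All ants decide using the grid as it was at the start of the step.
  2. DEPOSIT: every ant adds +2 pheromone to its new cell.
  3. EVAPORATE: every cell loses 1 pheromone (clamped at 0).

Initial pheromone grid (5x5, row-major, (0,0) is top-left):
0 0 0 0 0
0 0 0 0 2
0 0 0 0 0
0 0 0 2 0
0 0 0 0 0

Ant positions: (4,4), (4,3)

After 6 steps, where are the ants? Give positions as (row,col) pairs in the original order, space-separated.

Step 1: ant0:(4,4)->N->(3,4) | ant1:(4,3)->N->(3,3)
  grid max=3 at (3,3)
Step 2: ant0:(3,4)->W->(3,3) | ant1:(3,3)->E->(3,4)
  grid max=4 at (3,3)
Step 3: ant0:(3,3)->E->(3,4) | ant1:(3,4)->W->(3,3)
  grid max=5 at (3,3)
Step 4: ant0:(3,4)->W->(3,3) | ant1:(3,3)->E->(3,4)
  grid max=6 at (3,3)
Step 5: ant0:(3,3)->E->(3,4) | ant1:(3,4)->W->(3,3)
  grid max=7 at (3,3)
Step 6: ant0:(3,4)->W->(3,3) | ant1:(3,3)->E->(3,4)
  grid max=8 at (3,3)

(3,3) (3,4)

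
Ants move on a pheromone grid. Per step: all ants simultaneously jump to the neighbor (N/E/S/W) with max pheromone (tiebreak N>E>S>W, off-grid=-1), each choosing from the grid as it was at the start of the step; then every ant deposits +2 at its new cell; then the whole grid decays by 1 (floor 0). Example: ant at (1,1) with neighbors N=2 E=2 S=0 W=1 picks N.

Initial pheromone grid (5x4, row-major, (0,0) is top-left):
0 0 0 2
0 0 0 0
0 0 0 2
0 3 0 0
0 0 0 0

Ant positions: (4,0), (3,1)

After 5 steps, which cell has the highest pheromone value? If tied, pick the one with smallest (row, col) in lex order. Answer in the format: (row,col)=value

Answer: (3,1)=6

Derivation:
Step 1: ant0:(4,0)->N->(3,0) | ant1:(3,1)->N->(2,1)
  grid max=2 at (3,1)
Step 2: ant0:(3,0)->E->(3,1) | ant1:(2,1)->S->(3,1)
  grid max=5 at (3,1)
Step 3: ant0:(3,1)->N->(2,1) | ant1:(3,1)->N->(2,1)
  grid max=4 at (3,1)
Step 4: ant0:(2,1)->S->(3,1) | ant1:(2,1)->S->(3,1)
  grid max=7 at (3,1)
Step 5: ant0:(3,1)->N->(2,1) | ant1:(3,1)->N->(2,1)
  grid max=6 at (3,1)
Final grid:
  0 0 0 0
  0 0 0 0
  0 5 0 0
  0 6 0 0
  0 0 0 0
Max pheromone 6 at (3,1)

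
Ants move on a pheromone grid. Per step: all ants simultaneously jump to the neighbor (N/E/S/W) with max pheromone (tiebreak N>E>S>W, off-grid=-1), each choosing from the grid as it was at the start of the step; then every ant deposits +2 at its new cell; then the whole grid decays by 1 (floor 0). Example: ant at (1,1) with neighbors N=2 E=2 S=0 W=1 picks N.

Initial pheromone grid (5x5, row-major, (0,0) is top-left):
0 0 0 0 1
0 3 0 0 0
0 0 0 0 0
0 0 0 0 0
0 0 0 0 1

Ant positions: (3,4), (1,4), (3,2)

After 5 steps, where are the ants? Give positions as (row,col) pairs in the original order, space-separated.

Step 1: ant0:(3,4)->S->(4,4) | ant1:(1,4)->N->(0,4) | ant2:(3,2)->N->(2,2)
  grid max=2 at (0,4)
Step 2: ant0:(4,4)->N->(3,4) | ant1:(0,4)->S->(1,4) | ant2:(2,2)->N->(1,2)
  grid max=1 at (0,4)
Step 3: ant0:(3,4)->S->(4,4) | ant1:(1,4)->N->(0,4) | ant2:(1,2)->W->(1,1)
  grid max=2 at (0,4)
Step 4: ant0:(4,4)->N->(3,4) | ant1:(0,4)->S->(1,4) | ant2:(1,1)->N->(0,1)
  grid max=1 at (0,1)
Step 5: ant0:(3,4)->S->(4,4) | ant1:(1,4)->N->(0,4) | ant2:(0,1)->S->(1,1)
  grid max=2 at (0,4)

(4,4) (0,4) (1,1)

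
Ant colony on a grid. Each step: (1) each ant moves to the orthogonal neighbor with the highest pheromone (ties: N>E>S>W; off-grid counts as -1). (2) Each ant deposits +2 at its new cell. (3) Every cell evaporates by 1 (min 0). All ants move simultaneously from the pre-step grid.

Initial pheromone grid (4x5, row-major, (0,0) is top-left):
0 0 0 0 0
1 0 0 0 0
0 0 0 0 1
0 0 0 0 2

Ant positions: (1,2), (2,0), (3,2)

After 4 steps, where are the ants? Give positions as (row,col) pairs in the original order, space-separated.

Step 1: ant0:(1,2)->N->(0,2) | ant1:(2,0)->N->(1,0) | ant2:(3,2)->N->(2,2)
  grid max=2 at (1,0)
Step 2: ant0:(0,2)->E->(0,3) | ant1:(1,0)->N->(0,0) | ant2:(2,2)->N->(1,2)
  grid max=1 at (0,0)
Step 3: ant0:(0,3)->E->(0,4) | ant1:(0,0)->S->(1,0) | ant2:(1,2)->N->(0,2)
  grid max=2 at (1,0)
Step 4: ant0:(0,4)->S->(1,4) | ant1:(1,0)->N->(0,0) | ant2:(0,2)->E->(0,3)
  grid max=1 at (0,0)

(1,4) (0,0) (0,3)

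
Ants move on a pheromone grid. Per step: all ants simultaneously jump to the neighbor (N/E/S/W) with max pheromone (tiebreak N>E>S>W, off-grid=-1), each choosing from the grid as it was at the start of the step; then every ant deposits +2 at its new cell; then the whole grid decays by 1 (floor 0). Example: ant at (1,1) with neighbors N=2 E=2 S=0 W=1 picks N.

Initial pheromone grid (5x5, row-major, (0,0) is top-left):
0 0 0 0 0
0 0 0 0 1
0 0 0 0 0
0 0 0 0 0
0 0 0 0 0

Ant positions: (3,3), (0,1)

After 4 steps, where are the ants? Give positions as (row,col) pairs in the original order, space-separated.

Step 1: ant0:(3,3)->N->(2,3) | ant1:(0,1)->E->(0,2)
  grid max=1 at (0,2)
Step 2: ant0:(2,3)->N->(1,3) | ant1:(0,2)->E->(0,3)
  grid max=1 at (0,3)
Step 3: ant0:(1,3)->N->(0,3) | ant1:(0,3)->S->(1,3)
  grid max=2 at (0,3)
Step 4: ant0:(0,3)->S->(1,3) | ant1:(1,3)->N->(0,3)
  grid max=3 at (0,3)

(1,3) (0,3)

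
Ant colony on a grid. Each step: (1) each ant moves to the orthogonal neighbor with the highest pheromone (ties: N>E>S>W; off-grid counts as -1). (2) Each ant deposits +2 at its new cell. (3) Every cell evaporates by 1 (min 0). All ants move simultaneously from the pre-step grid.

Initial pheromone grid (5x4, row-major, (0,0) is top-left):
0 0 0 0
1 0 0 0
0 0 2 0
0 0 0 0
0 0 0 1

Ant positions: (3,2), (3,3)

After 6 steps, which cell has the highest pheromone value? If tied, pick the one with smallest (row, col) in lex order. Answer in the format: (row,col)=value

Step 1: ant0:(3,2)->N->(2,2) | ant1:(3,3)->S->(4,3)
  grid max=3 at (2,2)
Step 2: ant0:(2,2)->N->(1,2) | ant1:(4,3)->N->(3,3)
  grid max=2 at (2,2)
Step 3: ant0:(1,2)->S->(2,2) | ant1:(3,3)->S->(4,3)
  grid max=3 at (2,2)
Step 4: ant0:(2,2)->N->(1,2) | ant1:(4,3)->N->(3,3)
  grid max=2 at (2,2)
Step 5: ant0:(1,2)->S->(2,2) | ant1:(3,3)->S->(4,3)
  grid max=3 at (2,2)
Step 6: ant0:(2,2)->N->(1,2) | ant1:(4,3)->N->(3,3)
  grid max=2 at (2,2)
Final grid:
  0 0 0 0
  0 0 1 0
  0 0 2 0
  0 0 0 1
  0 0 0 1
Max pheromone 2 at (2,2)

Answer: (2,2)=2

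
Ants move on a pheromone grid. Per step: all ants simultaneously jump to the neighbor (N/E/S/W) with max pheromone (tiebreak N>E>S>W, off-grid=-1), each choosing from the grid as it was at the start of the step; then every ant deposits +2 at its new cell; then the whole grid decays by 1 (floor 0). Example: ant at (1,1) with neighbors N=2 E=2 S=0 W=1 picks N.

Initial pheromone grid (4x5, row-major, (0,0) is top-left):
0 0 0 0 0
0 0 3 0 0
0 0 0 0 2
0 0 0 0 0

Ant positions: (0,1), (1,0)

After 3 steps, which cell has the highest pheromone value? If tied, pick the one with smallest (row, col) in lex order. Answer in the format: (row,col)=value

Answer: (0,2)=3

Derivation:
Step 1: ant0:(0,1)->E->(0,2) | ant1:(1,0)->N->(0,0)
  grid max=2 at (1,2)
Step 2: ant0:(0,2)->S->(1,2) | ant1:(0,0)->E->(0,1)
  grid max=3 at (1,2)
Step 3: ant0:(1,2)->N->(0,2) | ant1:(0,1)->E->(0,2)
  grid max=3 at (0,2)
Final grid:
  0 0 3 0 0
  0 0 2 0 0
  0 0 0 0 0
  0 0 0 0 0
Max pheromone 3 at (0,2)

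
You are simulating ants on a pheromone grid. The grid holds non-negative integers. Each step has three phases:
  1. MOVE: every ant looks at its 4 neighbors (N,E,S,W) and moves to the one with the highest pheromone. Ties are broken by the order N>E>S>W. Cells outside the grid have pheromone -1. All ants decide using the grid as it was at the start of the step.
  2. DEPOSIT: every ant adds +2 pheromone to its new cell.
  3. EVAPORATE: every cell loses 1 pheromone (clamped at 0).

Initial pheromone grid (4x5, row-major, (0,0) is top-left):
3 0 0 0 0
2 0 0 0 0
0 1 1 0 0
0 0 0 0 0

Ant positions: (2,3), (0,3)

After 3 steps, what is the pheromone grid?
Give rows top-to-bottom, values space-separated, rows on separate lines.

After step 1: ants at (2,2),(0,4)
  2 0 0 0 1
  1 0 0 0 0
  0 0 2 0 0
  0 0 0 0 0
After step 2: ants at (1,2),(1,4)
  1 0 0 0 0
  0 0 1 0 1
  0 0 1 0 0
  0 0 0 0 0
After step 3: ants at (2,2),(0,4)
  0 0 0 0 1
  0 0 0 0 0
  0 0 2 0 0
  0 0 0 0 0

0 0 0 0 1
0 0 0 0 0
0 0 2 0 0
0 0 0 0 0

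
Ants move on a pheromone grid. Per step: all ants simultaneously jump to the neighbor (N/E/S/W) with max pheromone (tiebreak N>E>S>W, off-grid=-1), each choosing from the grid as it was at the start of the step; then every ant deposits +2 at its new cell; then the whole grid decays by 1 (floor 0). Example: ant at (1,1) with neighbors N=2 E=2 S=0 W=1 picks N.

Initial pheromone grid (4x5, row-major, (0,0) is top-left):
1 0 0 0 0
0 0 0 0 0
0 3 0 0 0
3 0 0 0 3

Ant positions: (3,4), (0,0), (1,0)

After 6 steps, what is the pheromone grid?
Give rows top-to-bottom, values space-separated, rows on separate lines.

After step 1: ants at (2,4),(0,1),(0,0)
  2 1 0 0 0
  0 0 0 0 0
  0 2 0 0 1
  2 0 0 0 2
After step 2: ants at (3,4),(0,0),(0,1)
  3 2 0 0 0
  0 0 0 0 0
  0 1 0 0 0
  1 0 0 0 3
After step 3: ants at (2,4),(0,1),(0,0)
  4 3 0 0 0
  0 0 0 0 0
  0 0 0 0 1
  0 0 0 0 2
After step 4: ants at (3,4),(0,0),(0,1)
  5 4 0 0 0
  0 0 0 0 0
  0 0 0 0 0
  0 0 0 0 3
After step 5: ants at (2,4),(0,1),(0,0)
  6 5 0 0 0
  0 0 0 0 0
  0 0 0 0 1
  0 0 0 0 2
After step 6: ants at (3,4),(0,0),(0,1)
  7 6 0 0 0
  0 0 0 0 0
  0 0 0 0 0
  0 0 0 0 3

7 6 0 0 0
0 0 0 0 0
0 0 0 0 0
0 0 0 0 3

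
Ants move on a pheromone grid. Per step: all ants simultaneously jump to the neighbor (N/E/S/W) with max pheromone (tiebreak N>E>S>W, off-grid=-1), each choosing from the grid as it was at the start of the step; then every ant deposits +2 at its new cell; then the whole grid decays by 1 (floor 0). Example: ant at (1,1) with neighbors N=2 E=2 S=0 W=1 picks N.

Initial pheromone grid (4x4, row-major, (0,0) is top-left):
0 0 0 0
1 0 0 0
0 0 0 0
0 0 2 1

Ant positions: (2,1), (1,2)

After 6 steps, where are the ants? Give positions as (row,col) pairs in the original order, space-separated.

Step 1: ant0:(2,1)->N->(1,1) | ant1:(1,2)->N->(0,2)
  grid max=1 at (0,2)
Step 2: ant0:(1,1)->N->(0,1) | ant1:(0,2)->E->(0,3)
  grid max=1 at (0,1)
Step 3: ant0:(0,1)->E->(0,2) | ant1:(0,3)->S->(1,3)
  grid max=1 at (0,2)
Step 4: ant0:(0,2)->E->(0,3) | ant1:(1,3)->N->(0,3)
  grid max=3 at (0,3)
Step 5: ant0:(0,3)->S->(1,3) | ant1:(0,3)->S->(1,3)
  grid max=3 at (1,3)
Step 6: ant0:(1,3)->N->(0,3) | ant1:(1,3)->N->(0,3)
  grid max=5 at (0,3)

(0,3) (0,3)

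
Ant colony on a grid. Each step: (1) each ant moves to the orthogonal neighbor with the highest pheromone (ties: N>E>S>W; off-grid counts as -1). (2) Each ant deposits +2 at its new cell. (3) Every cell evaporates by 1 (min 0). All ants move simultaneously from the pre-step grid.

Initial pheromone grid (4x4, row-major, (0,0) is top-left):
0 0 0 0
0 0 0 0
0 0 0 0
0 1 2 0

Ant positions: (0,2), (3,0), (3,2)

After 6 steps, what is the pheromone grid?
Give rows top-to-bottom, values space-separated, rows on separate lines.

After step 1: ants at (0,3),(3,1),(3,1)
  0 0 0 1
  0 0 0 0
  0 0 0 0
  0 4 1 0
After step 2: ants at (1,3),(3,2),(3,2)
  0 0 0 0
  0 0 0 1
  0 0 0 0
  0 3 4 0
After step 3: ants at (0,3),(3,1),(3,1)
  0 0 0 1
  0 0 0 0
  0 0 0 0
  0 6 3 0
After step 4: ants at (1,3),(3,2),(3,2)
  0 0 0 0
  0 0 0 1
  0 0 0 0
  0 5 6 0
After step 5: ants at (0,3),(3,1),(3,1)
  0 0 0 1
  0 0 0 0
  0 0 0 0
  0 8 5 0
After step 6: ants at (1,3),(3,2),(3,2)
  0 0 0 0
  0 0 0 1
  0 0 0 0
  0 7 8 0

0 0 0 0
0 0 0 1
0 0 0 0
0 7 8 0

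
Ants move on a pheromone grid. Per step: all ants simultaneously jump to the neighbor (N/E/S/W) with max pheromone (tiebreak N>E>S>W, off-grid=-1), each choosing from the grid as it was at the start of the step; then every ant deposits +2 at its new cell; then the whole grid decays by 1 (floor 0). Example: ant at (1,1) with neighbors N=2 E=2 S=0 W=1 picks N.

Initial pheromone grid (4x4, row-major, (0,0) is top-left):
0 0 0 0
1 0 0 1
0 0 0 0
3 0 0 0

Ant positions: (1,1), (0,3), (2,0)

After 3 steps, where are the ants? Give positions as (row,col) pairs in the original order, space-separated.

Step 1: ant0:(1,1)->W->(1,0) | ant1:(0,3)->S->(1,3) | ant2:(2,0)->S->(3,0)
  grid max=4 at (3,0)
Step 2: ant0:(1,0)->N->(0,0) | ant1:(1,3)->N->(0,3) | ant2:(3,0)->N->(2,0)
  grid max=3 at (3,0)
Step 3: ant0:(0,0)->S->(1,0) | ant1:(0,3)->S->(1,3) | ant2:(2,0)->S->(3,0)
  grid max=4 at (3,0)

(1,0) (1,3) (3,0)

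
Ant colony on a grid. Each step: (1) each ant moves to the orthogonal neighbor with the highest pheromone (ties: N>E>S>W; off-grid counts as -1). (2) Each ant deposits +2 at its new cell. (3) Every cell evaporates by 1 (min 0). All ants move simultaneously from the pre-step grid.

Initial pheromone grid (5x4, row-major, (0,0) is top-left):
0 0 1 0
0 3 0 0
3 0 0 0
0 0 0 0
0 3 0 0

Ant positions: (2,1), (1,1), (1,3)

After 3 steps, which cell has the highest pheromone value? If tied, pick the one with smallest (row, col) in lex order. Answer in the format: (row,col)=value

Step 1: ant0:(2,1)->N->(1,1) | ant1:(1,1)->N->(0,1) | ant2:(1,3)->N->(0,3)
  grid max=4 at (1,1)
Step 2: ant0:(1,1)->N->(0,1) | ant1:(0,1)->S->(1,1) | ant2:(0,3)->S->(1,3)
  grid max=5 at (1,1)
Step 3: ant0:(0,1)->S->(1,1) | ant1:(1,1)->N->(0,1) | ant2:(1,3)->N->(0,3)
  grid max=6 at (1,1)
Final grid:
  0 3 0 1
  0 6 0 0
  0 0 0 0
  0 0 0 0
  0 0 0 0
Max pheromone 6 at (1,1)

Answer: (1,1)=6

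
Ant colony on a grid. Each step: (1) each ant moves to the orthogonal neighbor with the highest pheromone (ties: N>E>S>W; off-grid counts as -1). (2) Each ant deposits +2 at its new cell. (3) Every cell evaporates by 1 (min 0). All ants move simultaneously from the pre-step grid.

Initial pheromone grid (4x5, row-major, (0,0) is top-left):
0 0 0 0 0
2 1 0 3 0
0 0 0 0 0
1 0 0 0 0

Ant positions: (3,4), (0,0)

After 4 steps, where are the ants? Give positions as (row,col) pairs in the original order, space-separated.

Step 1: ant0:(3,4)->N->(2,4) | ant1:(0,0)->S->(1,0)
  grid max=3 at (1,0)
Step 2: ant0:(2,4)->N->(1,4) | ant1:(1,0)->N->(0,0)
  grid max=2 at (1,0)
Step 3: ant0:(1,4)->W->(1,3) | ant1:(0,0)->S->(1,0)
  grid max=3 at (1,0)
Step 4: ant0:(1,3)->N->(0,3) | ant1:(1,0)->N->(0,0)
  grid max=2 at (1,0)

(0,3) (0,0)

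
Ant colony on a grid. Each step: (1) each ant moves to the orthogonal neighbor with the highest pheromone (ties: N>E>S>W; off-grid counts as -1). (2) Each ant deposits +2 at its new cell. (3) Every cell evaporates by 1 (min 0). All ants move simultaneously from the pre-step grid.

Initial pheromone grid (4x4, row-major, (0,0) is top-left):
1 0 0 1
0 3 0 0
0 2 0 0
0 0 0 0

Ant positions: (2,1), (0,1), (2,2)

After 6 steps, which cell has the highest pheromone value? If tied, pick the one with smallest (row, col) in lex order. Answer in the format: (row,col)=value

Step 1: ant0:(2,1)->N->(1,1) | ant1:(0,1)->S->(1,1) | ant2:(2,2)->W->(2,1)
  grid max=6 at (1,1)
Step 2: ant0:(1,1)->S->(2,1) | ant1:(1,1)->S->(2,1) | ant2:(2,1)->N->(1,1)
  grid max=7 at (1,1)
Step 3: ant0:(2,1)->N->(1,1) | ant1:(2,1)->N->(1,1) | ant2:(1,1)->S->(2,1)
  grid max=10 at (1,1)
Step 4: ant0:(1,1)->S->(2,1) | ant1:(1,1)->S->(2,1) | ant2:(2,1)->N->(1,1)
  grid max=11 at (1,1)
Step 5: ant0:(2,1)->N->(1,1) | ant1:(2,1)->N->(1,1) | ant2:(1,1)->S->(2,1)
  grid max=14 at (1,1)
Step 6: ant0:(1,1)->S->(2,1) | ant1:(1,1)->S->(2,1) | ant2:(2,1)->N->(1,1)
  grid max=15 at (1,1)
Final grid:
  0 0 0 0
  0 15 0 0
  0 14 0 0
  0 0 0 0
Max pheromone 15 at (1,1)

Answer: (1,1)=15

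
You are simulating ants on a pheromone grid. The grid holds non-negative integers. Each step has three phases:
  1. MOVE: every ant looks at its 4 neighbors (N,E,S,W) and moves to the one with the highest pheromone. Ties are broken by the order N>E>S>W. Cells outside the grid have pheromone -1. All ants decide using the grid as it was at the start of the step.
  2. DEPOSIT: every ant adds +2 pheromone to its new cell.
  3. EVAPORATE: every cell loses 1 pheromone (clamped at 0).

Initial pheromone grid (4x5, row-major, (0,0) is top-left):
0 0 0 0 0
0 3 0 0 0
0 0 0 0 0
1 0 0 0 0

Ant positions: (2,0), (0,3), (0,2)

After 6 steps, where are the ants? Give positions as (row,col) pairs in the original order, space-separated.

Step 1: ant0:(2,0)->S->(3,0) | ant1:(0,3)->E->(0,4) | ant2:(0,2)->E->(0,3)
  grid max=2 at (1,1)
Step 2: ant0:(3,0)->N->(2,0) | ant1:(0,4)->W->(0,3) | ant2:(0,3)->E->(0,4)
  grid max=2 at (0,3)
Step 3: ant0:(2,0)->S->(3,0) | ant1:(0,3)->E->(0,4) | ant2:(0,4)->W->(0,3)
  grid max=3 at (0,3)
Step 4: ant0:(3,0)->N->(2,0) | ant1:(0,4)->W->(0,3) | ant2:(0,3)->E->(0,4)
  grid max=4 at (0,3)
Step 5: ant0:(2,0)->S->(3,0) | ant1:(0,3)->E->(0,4) | ant2:(0,4)->W->(0,3)
  grid max=5 at (0,3)
Step 6: ant0:(3,0)->N->(2,0) | ant1:(0,4)->W->(0,3) | ant2:(0,3)->E->(0,4)
  grid max=6 at (0,3)

(2,0) (0,3) (0,4)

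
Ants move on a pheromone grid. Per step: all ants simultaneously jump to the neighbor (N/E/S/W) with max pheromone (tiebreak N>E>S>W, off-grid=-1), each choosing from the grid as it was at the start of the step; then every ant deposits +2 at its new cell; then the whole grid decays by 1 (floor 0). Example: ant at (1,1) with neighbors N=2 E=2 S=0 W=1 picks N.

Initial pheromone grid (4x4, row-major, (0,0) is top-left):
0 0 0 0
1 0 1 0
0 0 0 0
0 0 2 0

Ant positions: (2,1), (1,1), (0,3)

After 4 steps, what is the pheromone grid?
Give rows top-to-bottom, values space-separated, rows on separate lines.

After step 1: ants at (1,1),(1,2),(1,3)
  0 0 0 0
  0 1 2 1
  0 0 0 0
  0 0 1 0
After step 2: ants at (1,2),(1,3),(1,2)
  0 0 0 0
  0 0 5 2
  0 0 0 0
  0 0 0 0
After step 3: ants at (1,3),(1,2),(1,3)
  0 0 0 0
  0 0 6 5
  0 0 0 0
  0 0 0 0
After step 4: ants at (1,2),(1,3),(1,2)
  0 0 0 0
  0 0 9 6
  0 0 0 0
  0 0 0 0

0 0 0 0
0 0 9 6
0 0 0 0
0 0 0 0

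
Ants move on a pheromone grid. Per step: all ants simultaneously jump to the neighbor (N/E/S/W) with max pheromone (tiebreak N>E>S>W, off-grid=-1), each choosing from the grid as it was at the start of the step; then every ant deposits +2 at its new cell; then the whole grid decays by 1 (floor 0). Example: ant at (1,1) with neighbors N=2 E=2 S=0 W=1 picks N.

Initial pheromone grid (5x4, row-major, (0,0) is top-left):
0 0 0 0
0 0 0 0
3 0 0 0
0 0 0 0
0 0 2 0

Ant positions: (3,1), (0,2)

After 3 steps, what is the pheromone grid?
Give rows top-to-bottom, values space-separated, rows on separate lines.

After step 1: ants at (2,1),(0,3)
  0 0 0 1
  0 0 0 0
  2 1 0 0
  0 0 0 0
  0 0 1 0
After step 2: ants at (2,0),(1,3)
  0 0 0 0
  0 0 0 1
  3 0 0 0
  0 0 0 0
  0 0 0 0
After step 3: ants at (1,0),(0,3)
  0 0 0 1
  1 0 0 0
  2 0 0 0
  0 0 0 0
  0 0 0 0

0 0 0 1
1 0 0 0
2 0 0 0
0 0 0 0
0 0 0 0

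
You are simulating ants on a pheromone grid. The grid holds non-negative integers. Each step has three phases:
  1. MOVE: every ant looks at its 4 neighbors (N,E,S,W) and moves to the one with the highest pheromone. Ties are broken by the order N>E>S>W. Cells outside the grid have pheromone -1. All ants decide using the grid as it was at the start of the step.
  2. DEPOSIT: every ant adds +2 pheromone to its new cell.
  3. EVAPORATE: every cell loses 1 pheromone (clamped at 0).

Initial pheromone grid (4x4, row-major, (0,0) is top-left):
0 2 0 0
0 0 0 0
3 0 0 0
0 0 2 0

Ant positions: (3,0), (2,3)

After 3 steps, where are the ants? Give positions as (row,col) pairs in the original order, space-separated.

Step 1: ant0:(3,0)->N->(2,0) | ant1:(2,3)->N->(1,3)
  grid max=4 at (2,0)
Step 2: ant0:(2,0)->N->(1,0) | ant1:(1,3)->N->(0,3)
  grid max=3 at (2,0)
Step 3: ant0:(1,0)->S->(2,0) | ant1:(0,3)->S->(1,3)
  grid max=4 at (2,0)

(2,0) (1,3)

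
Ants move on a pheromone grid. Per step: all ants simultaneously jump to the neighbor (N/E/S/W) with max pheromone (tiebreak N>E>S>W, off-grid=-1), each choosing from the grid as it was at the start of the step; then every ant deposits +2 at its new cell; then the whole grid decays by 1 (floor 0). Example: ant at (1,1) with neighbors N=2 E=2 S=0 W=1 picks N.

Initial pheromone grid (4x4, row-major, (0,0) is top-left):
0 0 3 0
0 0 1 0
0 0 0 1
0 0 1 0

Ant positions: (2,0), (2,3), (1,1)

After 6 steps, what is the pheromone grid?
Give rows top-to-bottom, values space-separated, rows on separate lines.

After step 1: ants at (1,0),(1,3),(1,2)
  0 0 2 0
  1 0 2 1
  0 0 0 0
  0 0 0 0
After step 2: ants at (0,0),(1,2),(0,2)
  1 0 3 0
  0 0 3 0
  0 0 0 0
  0 0 0 0
After step 3: ants at (0,1),(0,2),(1,2)
  0 1 4 0
  0 0 4 0
  0 0 0 0
  0 0 0 0
After step 4: ants at (0,2),(1,2),(0,2)
  0 0 7 0
  0 0 5 0
  0 0 0 0
  0 0 0 0
After step 5: ants at (1,2),(0,2),(1,2)
  0 0 8 0
  0 0 8 0
  0 0 0 0
  0 0 0 0
After step 6: ants at (0,2),(1,2),(0,2)
  0 0 11 0
  0 0 9 0
  0 0 0 0
  0 0 0 0

0 0 11 0
0 0 9 0
0 0 0 0
0 0 0 0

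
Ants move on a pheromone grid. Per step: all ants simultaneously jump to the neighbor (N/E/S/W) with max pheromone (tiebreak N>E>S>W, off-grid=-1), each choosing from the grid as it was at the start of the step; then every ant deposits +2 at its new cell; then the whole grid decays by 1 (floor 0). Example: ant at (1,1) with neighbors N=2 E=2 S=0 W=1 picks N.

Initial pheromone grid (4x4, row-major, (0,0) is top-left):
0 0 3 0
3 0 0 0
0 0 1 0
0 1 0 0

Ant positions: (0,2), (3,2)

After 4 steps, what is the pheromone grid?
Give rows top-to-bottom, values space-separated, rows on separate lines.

After step 1: ants at (0,3),(2,2)
  0 0 2 1
  2 0 0 0
  0 0 2 0
  0 0 0 0
After step 2: ants at (0,2),(1,2)
  0 0 3 0
  1 0 1 0
  0 0 1 0
  0 0 0 0
After step 3: ants at (1,2),(0,2)
  0 0 4 0
  0 0 2 0
  0 0 0 0
  0 0 0 0
After step 4: ants at (0,2),(1,2)
  0 0 5 0
  0 0 3 0
  0 0 0 0
  0 0 0 0

0 0 5 0
0 0 3 0
0 0 0 0
0 0 0 0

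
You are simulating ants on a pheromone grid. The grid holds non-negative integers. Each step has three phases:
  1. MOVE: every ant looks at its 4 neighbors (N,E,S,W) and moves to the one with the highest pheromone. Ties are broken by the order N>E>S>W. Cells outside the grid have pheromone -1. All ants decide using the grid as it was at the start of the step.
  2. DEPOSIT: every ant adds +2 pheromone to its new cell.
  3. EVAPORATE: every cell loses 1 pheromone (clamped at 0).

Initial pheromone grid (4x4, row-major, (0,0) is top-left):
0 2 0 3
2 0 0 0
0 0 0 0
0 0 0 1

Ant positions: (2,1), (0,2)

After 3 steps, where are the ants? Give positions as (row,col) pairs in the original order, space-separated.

Step 1: ant0:(2,1)->N->(1,1) | ant1:(0,2)->E->(0,3)
  grid max=4 at (0,3)
Step 2: ant0:(1,1)->N->(0,1) | ant1:(0,3)->S->(1,3)
  grid max=3 at (0,3)
Step 3: ant0:(0,1)->E->(0,2) | ant1:(1,3)->N->(0,3)
  grid max=4 at (0,3)

(0,2) (0,3)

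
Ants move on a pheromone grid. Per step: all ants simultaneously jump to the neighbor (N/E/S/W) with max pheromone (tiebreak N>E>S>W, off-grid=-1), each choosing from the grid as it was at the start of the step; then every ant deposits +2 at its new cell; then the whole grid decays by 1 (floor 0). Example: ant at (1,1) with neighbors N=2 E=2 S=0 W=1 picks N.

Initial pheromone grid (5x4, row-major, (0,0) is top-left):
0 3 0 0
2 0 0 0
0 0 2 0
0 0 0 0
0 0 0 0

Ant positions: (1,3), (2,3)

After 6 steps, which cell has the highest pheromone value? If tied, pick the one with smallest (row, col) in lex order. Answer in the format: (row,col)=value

Answer: (2,2)=6

Derivation:
Step 1: ant0:(1,3)->N->(0,3) | ant1:(2,3)->W->(2,2)
  grid max=3 at (2,2)
Step 2: ant0:(0,3)->S->(1,3) | ant1:(2,2)->N->(1,2)
  grid max=2 at (2,2)
Step 3: ant0:(1,3)->W->(1,2) | ant1:(1,2)->S->(2,2)
  grid max=3 at (2,2)
Step 4: ant0:(1,2)->S->(2,2) | ant1:(2,2)->N->(1,2)
  grid max=4 at (2,2)
Step 5: ant0:(2,2)->N->(1,2) | ant1:(1,2)->S->(2,2)
  grid max=5 at (2,2)
Step 6: ant0:(1,2)->S->(2,2) | ant1:(2,2)->N->(1,2)
  grid max=6 at (2,2)
Final grid:
  0 0 0 0
  0 0 5 0
  0 0 6 0
  0 0 0 0
  0 0 0 0
Max pheromone 6 at (2,2)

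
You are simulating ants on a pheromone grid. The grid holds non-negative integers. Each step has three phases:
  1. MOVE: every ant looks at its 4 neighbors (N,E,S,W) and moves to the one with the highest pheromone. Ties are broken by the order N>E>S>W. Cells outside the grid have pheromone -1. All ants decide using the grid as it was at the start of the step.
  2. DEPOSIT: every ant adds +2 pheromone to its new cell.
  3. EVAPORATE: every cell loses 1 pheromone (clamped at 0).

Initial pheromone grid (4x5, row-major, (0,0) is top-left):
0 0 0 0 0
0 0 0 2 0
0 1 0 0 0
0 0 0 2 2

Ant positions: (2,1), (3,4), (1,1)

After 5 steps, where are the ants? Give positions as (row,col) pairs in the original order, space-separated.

Step 1: ant0:(2,1)->N->(1,1) | ant1:(3,4)->W->(3,3) | ant2:(1,1)->S->(2,1)
  grid max=3 at (3,3)
Step 2: ant0:(1,1)->S->(2,1) | ant1:(3,3)->E->(3,4) | ant2:(2,1)->N->(1,1)
  grid max=3 at (2,1)
Step 3: ant0:(2,1)->N->(1,1) | ant1:(3,4)->W->(3,3) | ant2:(1,1)->S->(2,1)
  grid max=4 at (2,1)
Step 4: ant0:(1,1)->S->(2,1) | ant1:(3,3)->E->(3,4) | ant2:(2,1)->N->(1,1)
  grid max=5 at (2,1)
Step 5: ant0:(2,1)->N->(1,1) | ant1:(3,4)->W->(3,3) | ant2:(1,1)->S->(2,1)
  grid max=6 at (2,1)

(1,1) (3,3) (2,1)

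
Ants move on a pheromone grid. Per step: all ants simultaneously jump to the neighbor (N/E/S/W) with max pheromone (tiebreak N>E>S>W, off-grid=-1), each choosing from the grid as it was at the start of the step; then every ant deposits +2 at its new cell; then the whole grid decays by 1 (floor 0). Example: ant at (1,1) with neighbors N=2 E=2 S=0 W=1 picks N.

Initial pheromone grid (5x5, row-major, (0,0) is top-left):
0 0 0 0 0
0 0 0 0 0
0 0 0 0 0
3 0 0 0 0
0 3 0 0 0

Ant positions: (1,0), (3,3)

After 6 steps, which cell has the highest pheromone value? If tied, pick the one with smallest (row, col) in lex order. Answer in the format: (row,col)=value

Answer: (0,2)=4

Derivation:
Step 1: ant0:(1,0)->N->(0,0) | ant1:(3,3)->N->(2,3)
  grid max=2 at (3,0)
Step 2: ant0:(0,0)->E->(0,1) | ant1:(2,3)->N->(1,3)
  grid max=1 at (0,1)
Step 3: ant0:(0,1)->E->(0,2) | ant1:(1,3)->N->(0,3)
  grid max=1 at (0,2)
Step 4: ant0:(0,2)->E->(0,3) | ant1:(0,3)->W->(0,2)
  grid max=2 at (0,2)
Step 5: ant0:(0,3)->W->(0,2) | ant1:(0,2)->E->(0,3)
  grid max=3 at (0,2)
Step 6: ant0:(0,2)->E->(0,3) | ant1:(0,3)->W->(0,2)
  grid max=4 at (0,2)
Final grid:
  0 0 4 4 0
  0 0 0 0 0
  0 0 0 0 0
  0 0 0 0 0
  0 0 0 0 0
Max pheromone 4 at (0,2)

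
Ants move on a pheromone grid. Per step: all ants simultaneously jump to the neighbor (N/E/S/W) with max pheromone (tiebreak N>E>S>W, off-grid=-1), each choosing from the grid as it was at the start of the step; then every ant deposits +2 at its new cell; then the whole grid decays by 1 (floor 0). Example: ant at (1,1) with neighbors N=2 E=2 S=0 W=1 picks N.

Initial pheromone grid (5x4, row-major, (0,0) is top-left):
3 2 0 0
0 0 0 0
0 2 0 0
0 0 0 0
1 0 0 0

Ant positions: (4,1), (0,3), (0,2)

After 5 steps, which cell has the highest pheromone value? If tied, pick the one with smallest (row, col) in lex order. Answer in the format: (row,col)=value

Answer: (0,1)=3

Derivation:
Step 1: ant0:(4,1)->W->(4,0) | ant1:(0,3)->S->(1,3) | ant2:(0,2)->W->(0,1)
  grid max=3 at (0,1)
Step 2: ant0:(4,0)->N->(3,0) | ant1:(1,3)->N->(0,3) | ant2:(0,1)->W->(0,0)
  grid max=3 at (0,0)
Step 3: ant0:(3,0)->S->(4,0) | ant1:(0,3)->S->(1,3) | ant2:(0,0)->E->(0,1)
  grid max=3 at (0,1)
Step 4: ant0:(4,0)->N->(3,0) | ant1:(1,3)->N->(0,3) | ant2:(0,1)->W->(0,0)
  grid max=3 at (0,0)
Step 5: ant0:(3,0)->S->(4,0) | ant1:(0,3)->S->(1,3) | ant2:(0,0)->E->(0,1)
  grid max=3 at (0,1)
Final grid:
  2 3 0 0
  0 0 0 1
  0 0 0 0
  0 0 0 0
  2 0 0 0
Max pheromone 3 at (0,1)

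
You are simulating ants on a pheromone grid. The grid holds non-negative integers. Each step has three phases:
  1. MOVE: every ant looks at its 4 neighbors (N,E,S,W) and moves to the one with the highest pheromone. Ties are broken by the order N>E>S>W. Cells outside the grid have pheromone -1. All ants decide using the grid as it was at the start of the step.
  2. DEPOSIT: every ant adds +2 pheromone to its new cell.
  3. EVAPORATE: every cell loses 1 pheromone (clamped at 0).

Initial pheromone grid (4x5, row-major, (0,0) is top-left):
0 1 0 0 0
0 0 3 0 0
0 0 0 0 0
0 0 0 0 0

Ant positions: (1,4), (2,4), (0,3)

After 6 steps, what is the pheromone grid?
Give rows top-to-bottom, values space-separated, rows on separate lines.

After step 1: ants at (0,4),(1,4),(0,4)
  0 0 0 0 3
  0 0 2 0 1
  0 0 0 0 0
  0 0 0 0 0
After step 2: ants at (1,4),(0,4),(1,4)
  0 0 0 0 4
  0 0 1 0 4
  0 0 0 0 0
  0 0 0 0 0
After step 3: ants at (0,4),(1,4),(0,4)
  0 0 0 0 7
  0 0 0 0 5
  0 0 0 0 0
  0 0 0 0 0
After step 4: ants at (1,4),(0,4),(1,4)
  0 0 0 0 8
  0 0 0 0 8
  0 0 0 0 0
  0 0 0 0 0
After step 5: ants at (0,4),(1,4),(0,4)
  0 0 0 0 11
  0 0 0 0 9
  0 0 0 0 0
  0 0 0 0 0
After step 6: ants at (1,4),(0,4),(1,4)
  0 0 0 0 12
  0 0 0 0 12
  0 0 0 0 0
  0 0 0 0 0

0 0 0 0 12
0 0 0 0 12
0 0 0 0 0
0 0 0 0 0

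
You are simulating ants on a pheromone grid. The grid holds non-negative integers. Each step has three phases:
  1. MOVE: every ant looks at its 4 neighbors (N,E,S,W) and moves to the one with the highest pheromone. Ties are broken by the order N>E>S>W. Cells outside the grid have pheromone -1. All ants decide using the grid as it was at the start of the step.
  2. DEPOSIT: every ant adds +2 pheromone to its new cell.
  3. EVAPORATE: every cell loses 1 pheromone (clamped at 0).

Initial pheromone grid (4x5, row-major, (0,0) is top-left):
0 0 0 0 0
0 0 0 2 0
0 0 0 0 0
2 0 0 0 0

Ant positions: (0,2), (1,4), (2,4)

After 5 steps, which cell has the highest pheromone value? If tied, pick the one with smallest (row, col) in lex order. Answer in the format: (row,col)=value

Answer: (1,3)=11

Derivation:
Step 1: ant0:(0,2)->E->(0,3) | ant1:(1,4)->W->(1,3) | ant2:(2,4)->N->(1,4)
  grid max=3 at (1,3)
Step 2: ant0:(0,3)->S->(1,3) | ant1:(1,3)->N->(0,3) | ant2:(1,4)->W->(1,3)
  grid max=6 at (1,3)
Step 3: ant0:(1,3)->N->(0,3) | ant1:(0,3)->S->(1,3) | ant2:(1,3)->N->(0,3)
  grid max=7 at (1,3)
Step 4: ant0:(0,3)->S->(1,3) | ant1:(1,3)->N->(0,3) | ant2:(0,3)->S->(1,3)
  grid max=10 at (1,3)
Step 5: ant0:(1,3)->N->(0,3) | ant1:(0,3)->S->(1,3) | ant2:(1,3)->N->(0,3)
  grid max=11 at (1,3)
Final grid:
  0 0 0 9 0
  0 0 0 11 0
  0 0 0 0 0
  0 0 0 0 0
Max pheromone 11 at (1,3)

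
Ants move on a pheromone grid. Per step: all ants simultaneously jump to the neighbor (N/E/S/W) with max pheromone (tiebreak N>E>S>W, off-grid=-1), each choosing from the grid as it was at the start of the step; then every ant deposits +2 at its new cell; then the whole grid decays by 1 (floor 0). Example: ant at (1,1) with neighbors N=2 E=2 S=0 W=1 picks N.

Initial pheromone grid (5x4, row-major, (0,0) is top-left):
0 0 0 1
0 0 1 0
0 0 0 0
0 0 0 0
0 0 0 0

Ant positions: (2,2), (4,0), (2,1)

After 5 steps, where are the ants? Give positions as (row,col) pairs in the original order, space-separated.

Step 1: ant0:(2,2)->N->(1,2) | ant1:(4,0)->N->(3,0) | ant2:(2,1)->N->(1,1)
  grid max=2 at (1,2)
Step 2: ant0:(1,2)->W->(1,1) | ant1:(3,0)->N->(2,0) | ant2:(1,1)->E->(1,2)
  grid max=3 at (1,2)
Step 3: ant0:(1,1)->E->(1,2) | ant1:(2,0)->N->(1,0) | ant2:(1,2)->W->(1,1)
  grid max=4 at (1,2)
Step 4: ant0:(1,2)->W->(1,1) | ant1:(1,0)->E->(1,1) | ant2:(1,1)->E->(1,2)
  grid max=6 at (1,1)
Step 5: ant0:(1,1)->E->(1,2) | ant1:(1,1)->E->(1,2) | ant2:(1,2)->W->(1,1)
  grid max=8 at (1,2)

(1,2) (1,2) (1,1)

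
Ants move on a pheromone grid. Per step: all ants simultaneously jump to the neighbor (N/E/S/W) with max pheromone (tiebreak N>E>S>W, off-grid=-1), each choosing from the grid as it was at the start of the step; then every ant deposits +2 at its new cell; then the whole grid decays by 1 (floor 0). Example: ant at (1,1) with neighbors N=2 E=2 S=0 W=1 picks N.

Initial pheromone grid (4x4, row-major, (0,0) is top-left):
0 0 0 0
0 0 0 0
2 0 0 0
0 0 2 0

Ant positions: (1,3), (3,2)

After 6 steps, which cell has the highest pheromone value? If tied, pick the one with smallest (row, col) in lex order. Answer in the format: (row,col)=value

Answer: (3,2)=2

Derivation:
Step 1: ant0:(1,3)->N->(0,3) | ant1:(3,2)->N->(2,2)
  grid max=1 at (0,3)
Step 2: ant0:(0,3)->S->(1,3) | ant1:(2,2)->S->(3,2)
  grid max=2 at (3,2)
Step 3: ant0:(1,3)->N->(0,3) | ant1:(3,2)->N->(2,2)
  grid max=1 at (0,3)
Step 4: ant0:(0,3)->S->(1,3) | ant1:(2,2)->S->(3,2)
  grid max=2 at (3,2)
Step 5: ant0:(1,3)->N->(0,3) | ant1:(3,2)->N->(2,2)
  grid max=1 at (0,3)
Step 6: ant0:(0,3)->S->(1,3) | ant1:(2,2)->S->(3,2)
  grid max=2 at (3,2)
Final grid:
  0 0 0 0
  0 0 0 1
  0 0 0 0
  0 0 2 0
Max pheromone 2 at (3,2)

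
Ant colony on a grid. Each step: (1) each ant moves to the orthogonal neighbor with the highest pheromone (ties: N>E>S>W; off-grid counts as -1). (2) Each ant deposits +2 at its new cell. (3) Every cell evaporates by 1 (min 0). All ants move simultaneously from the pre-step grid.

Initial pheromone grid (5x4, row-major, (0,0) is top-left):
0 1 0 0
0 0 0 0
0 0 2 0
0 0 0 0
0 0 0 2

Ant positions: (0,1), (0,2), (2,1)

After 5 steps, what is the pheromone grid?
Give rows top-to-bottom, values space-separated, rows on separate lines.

After step 1: ants at (0,2),(0,1),(2,2)
  0 2 1 0
  0 0 0 0
  0 0 3 0
  0 0 0 0
  0 0 0 1
After step 2: ants at (0,1),(0,2),(1,2)
  0 3 2 0
  0 0 1 0
  0 0 2 0
  0 0 0 0
  0 0 0 0
After step 3: ants at (0,2),(0,1),(0,2)
  0 4 5 0
  0 0 0 0
  0 0 1 0
  0 0 0 0
  0 0 0 0
After step 4: ants at (0,1),(0,2),(0,1)
  0 7 6 0
  0 0 0 0
  0 0 0 0
  0 0 0 0
  0 0 0 0
After step 5: ants at (0,2),(0,1),(0,2)
  0 8 9 0
  0 0 0 0
  0 0 0 0
  0 0 0 0
  0 0 0 0

0 8 9 0
0 0 0 0
0 0 0 0
0 0 0 0
0 0 0 0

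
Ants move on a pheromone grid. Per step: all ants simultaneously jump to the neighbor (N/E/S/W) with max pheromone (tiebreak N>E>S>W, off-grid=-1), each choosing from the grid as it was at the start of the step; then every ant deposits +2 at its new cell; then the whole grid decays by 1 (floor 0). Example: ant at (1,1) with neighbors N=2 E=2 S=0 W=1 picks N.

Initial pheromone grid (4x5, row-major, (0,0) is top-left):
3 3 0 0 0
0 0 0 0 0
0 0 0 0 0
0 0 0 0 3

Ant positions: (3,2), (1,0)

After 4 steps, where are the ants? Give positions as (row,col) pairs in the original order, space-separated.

Step 1: ant0:(3,2)->N->(2,2) | ant1:(1,0)->N->(0,0)
  grid max=4 at (0,0)
Step 2: ant0:(2,2)->N->(1,2) | ant1:(0,0)->E->(0,1)
  grid max=3 at (0,0)
Step 3: ant0:(1,2)->N->(0,2) | ant1:(0,1)->W->(0,0)
  grid max=4 at (0,0)
Step 4: ant0:(0,2)->W->(0,1) | ant1:(0,0)->E->(0,1)
  grid max=5 at (0,1)

(0,1) (0,1)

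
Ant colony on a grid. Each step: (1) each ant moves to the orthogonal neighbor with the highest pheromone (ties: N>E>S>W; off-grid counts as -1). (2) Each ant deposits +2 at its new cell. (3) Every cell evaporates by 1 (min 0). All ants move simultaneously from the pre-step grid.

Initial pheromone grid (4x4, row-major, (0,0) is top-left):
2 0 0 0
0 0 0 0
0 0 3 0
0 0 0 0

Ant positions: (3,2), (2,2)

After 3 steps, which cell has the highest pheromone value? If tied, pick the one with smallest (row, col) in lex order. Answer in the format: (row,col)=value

Step 1: ant0:(3,2)->N->(2,2) | ant1:(2,2)->N->(1,2)
  grid max=4 at (2,2)
Step 2: ant0:(2,2)->N->(1,2) | ant1:(1,2)->S->(2,2)
  grid max=5 at (2,2)
Step 3: ant0:(1,2)->S->(2,2) | ant1:(2,2)->N->(1,2)
  grid max=6 at (2,2)
Final grid:
  0 0 0 0
  0 0 3 0
  0 0 6 0
  0 0 0 0
Max pheromone 6 at (2,2)

Answer: (2,2)=6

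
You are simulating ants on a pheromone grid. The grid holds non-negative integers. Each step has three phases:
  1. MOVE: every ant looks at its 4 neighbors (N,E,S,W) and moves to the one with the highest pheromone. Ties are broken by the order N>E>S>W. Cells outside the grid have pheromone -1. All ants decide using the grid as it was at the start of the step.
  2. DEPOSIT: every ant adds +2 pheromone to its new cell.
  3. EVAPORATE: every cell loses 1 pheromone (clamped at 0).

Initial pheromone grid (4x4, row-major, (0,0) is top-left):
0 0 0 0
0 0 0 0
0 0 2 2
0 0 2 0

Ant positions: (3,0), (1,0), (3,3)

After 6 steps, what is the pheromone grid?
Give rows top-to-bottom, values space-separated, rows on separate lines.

After step 1: ants at (2,0),(0,0),(2,3)
  1 0 0 0
  0 0 0 0
  1 0 1 3
  0 0 1 0
After step 2: ants at (1,0),(0,1),(2,2)
  0 1 0 0
  1 0 0 0
  0 0 2 2
  0 0 0 0
After step 3: ants at (0,0),(0,2),(2,3)
  1 0 1 0
  0 0 0 0
  0 0 1 3
  0 0 0 0
After step 4: ants at (0,1),(0,3),(2,2)
  0 1 0 1
  0 0 0 0
  0 0 2 2
  0 0 0 0
After step 5: ants at (0,2),(1,3),(2,3)
  0 0 1 0
  0 0 0 1
  0 0 1 3
  0 0 0 0
After step 6: ants at (0,3),(2,3),(1,3)
  0 0 0 1
  0 0 0 2
  0 0 0 4
  0 0 0 0

0 0 0 1
0 0 0 2
0 0 0 4
0 0 0 0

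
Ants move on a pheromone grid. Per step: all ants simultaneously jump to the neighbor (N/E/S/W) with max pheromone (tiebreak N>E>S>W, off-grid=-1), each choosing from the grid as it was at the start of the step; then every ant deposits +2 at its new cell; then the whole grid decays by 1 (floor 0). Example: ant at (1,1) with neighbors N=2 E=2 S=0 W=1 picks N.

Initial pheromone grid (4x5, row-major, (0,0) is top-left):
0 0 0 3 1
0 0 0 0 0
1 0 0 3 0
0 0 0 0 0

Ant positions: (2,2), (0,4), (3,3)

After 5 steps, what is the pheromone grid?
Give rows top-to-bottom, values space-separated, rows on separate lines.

After step 1: ants at (2,3),(0,3),(2,3)
  0 0 0 4 0
  0 0 0 0 0
  0 0 0 6 0
  0 0 0 0 0
After step 2: ants at (1,3),(0,4),(1,3)
  0 0 0 3 1
  0 0 0 3 0
  0 0 0 5 0
  0 0 0 0 0
After step 3: ants at (2,3),(0,3),(2,3)
  0 0 0 4 0
  0 0 0 2 0
  0 0 0 8 0
  0 0 0 0 0
After step 4: ants at (1,3),(1,3),(1,3)
  0 0 0 3 0
  0 0 0 7 0
  0 0 0 7 0
  0 0 0 0 0
After step 5: ants at (2,3),(2,3),(2,3)
  0 0 0 2 0
  0 0 0 6 0
  0 0 0 12 0
  0 0 0 0 0

0 0 0 2 0
0 0 0 6 0
0 0 0 12 0
0 0 0 0 0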